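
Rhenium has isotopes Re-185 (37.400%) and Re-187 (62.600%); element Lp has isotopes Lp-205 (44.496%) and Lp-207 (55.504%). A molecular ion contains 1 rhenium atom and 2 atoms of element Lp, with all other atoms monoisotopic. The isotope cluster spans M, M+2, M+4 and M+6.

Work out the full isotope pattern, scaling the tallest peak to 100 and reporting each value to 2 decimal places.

17.45 : 72.73 : 100.00 : 45.44

Rhenium pattern (n=1): 0.3740 : 0.6260
Element Lp pattern (n=2): 0.1979894 : 0.4939412 : 0.3080694
Convolve the two distributions (both contribute in 2-u steps):
  M: 0.3740×0.1979894 = 0.074048
  M+2: 0.3740×0.4939412 + 0.6260×0.1979894 = 0.308675
  M+4: 0.3740×0.3080694 + 0.6260×0.4939412 = 0.424425
  M+6: 0.6260×0.3080694 = 0.192851
Scale to base peak (0.424425) = 100: 17.45 : 72.73 : 100.00 : 45.44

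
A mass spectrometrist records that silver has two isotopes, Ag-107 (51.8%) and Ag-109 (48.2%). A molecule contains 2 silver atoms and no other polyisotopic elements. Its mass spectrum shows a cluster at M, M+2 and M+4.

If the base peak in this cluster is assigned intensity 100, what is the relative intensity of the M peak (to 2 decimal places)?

53.73

Term probabilities: M 0.2683, M+2 0.4994, M+4 0.2323. Base peak = M+2.
P(M+2) = C(2,1) × 0.518^1 × 0.482^1 = 2 × 0.5180 × 0.4820 = 0.499352 (base)
P(M) = C(2,0) × 0.518^2 × 0.482^0 = 1 × 0.268324 × 1.0000 = 0.268324
Relative intensity = 0.268324 / 0.499352 × 100 = 53.73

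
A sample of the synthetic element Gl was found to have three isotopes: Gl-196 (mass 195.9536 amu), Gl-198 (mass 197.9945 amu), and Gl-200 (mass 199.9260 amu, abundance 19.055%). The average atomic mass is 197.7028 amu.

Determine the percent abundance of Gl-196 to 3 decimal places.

The remaining 80.945% is split between Gl-196 (fraction x) and Gl-198 (fraction 0.80945 − x).
Substituting: 195.9536x + 197.9945(0.80945 − x) = 159.6069007
(195.9536 − 197.9945)x = -0.659747325  ⇒  x = 0.32326, y = 0.48619
Gl-196: 32.326%, Gl-198: 48.619%.

32.326%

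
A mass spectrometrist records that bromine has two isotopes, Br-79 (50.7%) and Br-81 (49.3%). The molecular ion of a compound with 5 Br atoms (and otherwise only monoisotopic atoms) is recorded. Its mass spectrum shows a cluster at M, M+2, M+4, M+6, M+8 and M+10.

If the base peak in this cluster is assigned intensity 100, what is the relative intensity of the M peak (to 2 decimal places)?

Term probabilities: M 0.0335, M+2 0.1629, M+4 0.3168, M+6 0.3080, M+8 0.1497, M+10 0.0291. Base peak = M+4.
P(M+4) = C(5,2) × 0.507^3 × 0.493^2 = 10 × 0.13032384 × 0.243049 = 0.316751 (base)
P(M) = C(5,0) × 0.507^5 × 0.493^0 = 1 × 0.03349961 × 1.0000 = 0.033500
Relative intensity = 0.033500 / 0.316751 × 100 = 10.58

10.58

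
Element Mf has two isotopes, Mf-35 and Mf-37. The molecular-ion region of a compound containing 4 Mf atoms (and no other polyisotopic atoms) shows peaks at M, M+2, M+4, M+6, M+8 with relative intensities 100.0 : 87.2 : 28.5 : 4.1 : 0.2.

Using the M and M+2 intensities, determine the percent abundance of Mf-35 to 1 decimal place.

82.1%

Let p = fractional abundance of Mf-35. I(M+2)/I(M) = [C(4,1)·p^3·(1−p)] / p^4 = 4·(1−p)/p = 87.2/100.0 = 0.8720
(1−p)/p = 0.8720/4 = 0.2180  ⇒  p = 1/(1 + 0.2180) = 0.8210
Mf-35: 82.1%, Mf-37: 17.9%.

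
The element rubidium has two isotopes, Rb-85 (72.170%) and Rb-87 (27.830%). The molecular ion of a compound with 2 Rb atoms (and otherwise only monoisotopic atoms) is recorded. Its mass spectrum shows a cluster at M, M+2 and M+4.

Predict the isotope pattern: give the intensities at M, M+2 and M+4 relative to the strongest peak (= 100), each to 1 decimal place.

Expanding (0.72170 + 0.27830)^2:
P(M) = 0.72170^2 = 0.520851
P(M+2) = 2 × 0.72170^1 × 0.27830^1 = 0.401698
P(M+4) = 0.27830^2 = 0.077451
The M peak is largest (0.520851); scaling to 100 gives 100.0 : 77.1 : 14.9.

100.0 : 77.1 : 14.9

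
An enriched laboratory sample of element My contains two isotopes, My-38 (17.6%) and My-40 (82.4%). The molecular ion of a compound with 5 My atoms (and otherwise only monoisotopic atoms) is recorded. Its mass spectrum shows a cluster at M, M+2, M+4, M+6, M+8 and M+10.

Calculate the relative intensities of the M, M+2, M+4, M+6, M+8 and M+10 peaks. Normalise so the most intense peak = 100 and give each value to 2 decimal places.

0.04 : 0.97 : 9.12 : 42.72 : 100.00 : 93.64

Each My atom is independently My-38 (p = 0.176) or My-40 (q = 0.824); the cluster is the binomial expansion (p + q)^5.
P(M) = 0.176^5 = 0.000169
P(M+2) = 5 × 0.176^4 × 0.824^1 = 0.003953
P(M+4) = 10 × 0.176^3 × 0.824^2 = 0.037016
P(M+6) = 10 × 0.176^2 × 0.824^3 = 0.173303
P(M+8) = 5 × 0.176^1 × 0.824^4 = 0.405687
P(M+10) = 0.824^5 = 0.379871
The M+8 peak is largest (0.405687); scaling to 100 gives 0.04 : 0.97 : 9.12 : 42.72 : 100.00 : 93.64.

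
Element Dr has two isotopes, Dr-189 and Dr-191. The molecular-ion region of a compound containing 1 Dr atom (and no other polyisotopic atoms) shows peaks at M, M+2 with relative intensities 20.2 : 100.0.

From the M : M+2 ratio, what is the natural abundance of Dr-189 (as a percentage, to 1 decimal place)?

Let p = fractional abundance of Dr-189. I(M+2)/I(M) = [C(1,1)·p^0·(1−p)] / p^1 = 1·(1−p)/p = 100.0/20.2 = 4.9505
(1−p)/p = 4.9505/1 = 4.9505  ⇒  p = 1/(1 + 4.9505) = 0.1681
Dr-189: 16.8%, Dr-191: 83.2%.

16.8%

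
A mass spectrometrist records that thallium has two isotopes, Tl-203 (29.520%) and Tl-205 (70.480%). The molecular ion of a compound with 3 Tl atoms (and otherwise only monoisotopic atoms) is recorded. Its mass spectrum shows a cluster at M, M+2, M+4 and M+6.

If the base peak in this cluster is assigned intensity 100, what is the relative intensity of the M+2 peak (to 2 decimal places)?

41.88

Binomial terms of (0.29520 + 0.70480)^3: M 0.0257, M+2 0.1843, M+4 0.4399, M+6 0.3501 → M+4 is the base peak.
P(M+4) = C(3,2) × 0.29520^1 × 0.70480^2 = 3 × 0.2952 × 0.49674304 = 0.439916 (base)
P(M+2) = C(3,1) × 0.29520^2 × 0.70480^1 = 3 × 0.08714304 × 0.7048 = 0.184255
Relative intensity = 0.184255 / 0.439916 × 100 = 41.88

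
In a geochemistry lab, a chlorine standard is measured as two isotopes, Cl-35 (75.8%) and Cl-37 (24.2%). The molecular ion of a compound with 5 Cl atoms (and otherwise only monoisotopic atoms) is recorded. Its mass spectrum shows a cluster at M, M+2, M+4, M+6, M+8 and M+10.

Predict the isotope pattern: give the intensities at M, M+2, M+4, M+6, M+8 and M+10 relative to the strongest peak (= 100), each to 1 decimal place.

62.6 : 100.0 : 63.9 : 20.4 : 3.3 : 0.2

Each Cl atom is independently Cl-35 (p = 0.758) or Cl-37 (q = 0.242); the cluster is the binomial expansion (p + q)^5.
P(M) = 0.758^5 = 0.250234
P(M+2) = 5 × 0.758^4 × 0.242^1 = 0.399450
P(M+4) = 10 × 0.758^3 × 0.242^2 = 0.255058
P(M+6) = 10 × 0.758^2 × 0.242^3 = 0.081430
P(M+8) = 5 × 0.758^1 × 0.242^4 = 0.012999
P(M+10) = 0.242^5 = 0.000830
The M+2 peak is largest (0.399450); scaling to 100 gives 62.6 : 100.0 : 63.9 : 20.4 : 3.3 : 0.2.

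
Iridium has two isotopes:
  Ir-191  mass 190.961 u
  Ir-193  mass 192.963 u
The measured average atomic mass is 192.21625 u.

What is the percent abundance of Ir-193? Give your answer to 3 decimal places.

Writing the weighted mean with unknown fraction x of Ir-191:
190.961·x + 192.963·(1 − x) = 192.21625
(190.961 − 192.963)·x = 192.21625 − 192.963
x = -0.74675 / -2.002 = 0.37300 → 37.300% Ir-191, 62.700% Ir-193.

62.700%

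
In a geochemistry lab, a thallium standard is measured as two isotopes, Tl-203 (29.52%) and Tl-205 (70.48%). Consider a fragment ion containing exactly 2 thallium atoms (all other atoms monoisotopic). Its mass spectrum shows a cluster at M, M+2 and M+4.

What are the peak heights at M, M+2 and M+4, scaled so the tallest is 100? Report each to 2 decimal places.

Expanding (0.2952 + 0.7048)^2:
P(M) = 0.2952^2 = 0.087143
P(M+2) = 2 × 0.2952^1 × 0.7048^1 = 0.416114
P(M+4) = 0.7048^2 = 0.496743
The M+4 peak is largest (0.496743); scaling to 100 gives 17.54 : 83.77 : 100.00.

17.54 : 83.77 : 100.00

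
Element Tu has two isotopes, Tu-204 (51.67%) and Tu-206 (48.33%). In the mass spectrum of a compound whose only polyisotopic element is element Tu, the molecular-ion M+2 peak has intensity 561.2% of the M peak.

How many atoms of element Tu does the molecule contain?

For n independent Tu atoms, I(M+2)/I(M) = n · (abundance Tu-206) / (abundance Tu-204) = n · 0.4833/0.5167.
n = 5.612 × 0.5167/0.4833 = 6.00 ≈ 6

6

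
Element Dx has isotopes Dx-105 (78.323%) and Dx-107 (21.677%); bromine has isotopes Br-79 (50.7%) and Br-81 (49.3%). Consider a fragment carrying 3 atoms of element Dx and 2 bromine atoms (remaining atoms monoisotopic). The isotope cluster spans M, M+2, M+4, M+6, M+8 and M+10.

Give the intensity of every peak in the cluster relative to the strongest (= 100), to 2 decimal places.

35.84 : 99.46 : 100.00 : 44.92 : 9.27 : 0.72

Element Dx pattern (n=3): 0.48047184 : 0.39893217 : 0.11041013 : 0.01018586
Bromine pattern (n=2): 0.257049 : 0.499902 : 0.243049
Convolve the two distributions (both contribute in 2-u steps):
  M: 0.48047184×0.257049 = 0.123505
  M+2: 0.48047184×0.499902 + 0.39893217×0.257049 = 0.342734
  M+4: 0.48047184×0.243049 + 0.39893217×0.499902 + 0.11041013×0.257049 = 0.344586
  M+6: 0.39893217×0.243049 + 0.11041013×0.499902 + 0.01018586×0.257049 = 0.154773
  M+8: 0.11041013×0.243049 + 0.01018586×0.499902 = 0.031927
  M+10: 0.01018586×0.243049 = 0.002476
Scale to base peak (0.344586) = 100: 35.84 : 99.46 : 100.00 : 44.92 : 9.27 : 0.72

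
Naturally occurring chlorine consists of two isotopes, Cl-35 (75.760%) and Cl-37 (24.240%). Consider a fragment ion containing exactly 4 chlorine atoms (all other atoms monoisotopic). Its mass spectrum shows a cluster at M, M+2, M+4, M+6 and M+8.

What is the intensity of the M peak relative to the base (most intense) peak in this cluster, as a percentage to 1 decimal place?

78.1%

Binomial terms of (0.75760 + 0.24240)^4: M 0.3294, M+2 0.4216, M+4 0.2023, M+6 0.0432, M+8 0.0035 → M+2 is the base peak.
P(M+2) = C(4,1) × 0.75760^3 × 0.24240^1 = 4 × 0.4348304 × 0.2424 = 0.421612 (base)
P(M) = C(4,0) × 0.75760^4 × 0.24240^0 = 1 × 0.32942751 × 1.0000 = 0.329428
Relative intensity = 0.329428 / 0.421612 × 100 = 78.1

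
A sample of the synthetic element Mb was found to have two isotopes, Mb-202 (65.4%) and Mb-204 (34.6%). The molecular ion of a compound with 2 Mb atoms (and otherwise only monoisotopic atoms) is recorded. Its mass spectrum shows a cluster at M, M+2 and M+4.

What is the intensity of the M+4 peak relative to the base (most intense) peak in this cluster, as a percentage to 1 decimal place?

26.5%

(0.654 + 0.346)^2 gives M 0.4277, M+2 0.4526, M+4 0.1197; the largest is M+2.
P(M+2) = C(2,1) × 0.654^1 × 0.346^1 = 2 × 0.6540 × 0.3460 = 0.452568 (base)
P(M+4) = C(2,2) × 0.654^0 × 0.346^2 = 1 × 1.0000 × 0.119716 = 0.119716
Relative intensity = 0.119716 / 0.452568 × 100 = 26.5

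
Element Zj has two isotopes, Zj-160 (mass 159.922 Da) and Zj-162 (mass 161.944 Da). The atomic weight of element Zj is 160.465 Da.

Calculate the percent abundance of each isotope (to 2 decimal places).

Zj-160: 73.15%, Zj-162: 26.85%

With x = fraction of Zj-160 (so Zj-162 is 1 − x):
159.922·x + 161.944·(1 − x) = 160.465
(159.922 − 161.944)·x = 160.465 − 161.944
x = -1.479 / -2.022 = 0.73145 → 73.15% Zj-160, 26.85% Zj-162.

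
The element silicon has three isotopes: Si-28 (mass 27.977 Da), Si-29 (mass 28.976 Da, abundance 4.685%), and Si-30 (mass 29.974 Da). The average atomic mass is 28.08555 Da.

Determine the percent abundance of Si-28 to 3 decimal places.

92.223%

Let x and y be the fractions of Si-28 and Si-30. Then x + y = 1 − 0.04685 = 0.95315 and 27.977x + 29.974y = 28.08555 − 0.04685×28.976 = 26.7280244.
Substituting: 27.977x + 29.974(0.95315 − x) = 26.7280244
(27.977 − 29.974)x = -1.8416937  ⇒  x = 0.92223, y = 0.03092
Si-28: 92.223%, Si-30: 3.092%.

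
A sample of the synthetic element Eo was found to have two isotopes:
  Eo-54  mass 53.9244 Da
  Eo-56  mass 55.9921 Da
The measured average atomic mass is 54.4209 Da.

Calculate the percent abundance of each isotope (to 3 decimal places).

Eo-54: 75.988%, Eo-56: 24.012%

With x = fraction of Eo-54 (so Eo-56 is 1 − x):
53.9244·x + 55.9921·(1 − x) = 54.4209
(53.9244 − 55.9921)·x = 54.4209 − 55.9921
x = -1.5712 / -2.0677 = 0.75988 → 75.988% Eo-54, 24.012% Eo-56.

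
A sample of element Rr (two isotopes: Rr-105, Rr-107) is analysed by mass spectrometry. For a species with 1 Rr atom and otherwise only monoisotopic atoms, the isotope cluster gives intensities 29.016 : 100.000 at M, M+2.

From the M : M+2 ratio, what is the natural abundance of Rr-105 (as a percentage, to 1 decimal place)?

22.5%

Let p = fractional abundance of Rr-105. I(M+2)/I(M) = [C(1,1)·p^0·(1−p)] / p^1 = 1·(1−p)/p = 100.000/29.016 = 3.4464
(1−p)/p = 3.4464/1 = 3.4464  ⇒  p = 1/(1 + 3.4464) = 0.2249
Rr-105: 22.5%, Rr-107: 77.5%.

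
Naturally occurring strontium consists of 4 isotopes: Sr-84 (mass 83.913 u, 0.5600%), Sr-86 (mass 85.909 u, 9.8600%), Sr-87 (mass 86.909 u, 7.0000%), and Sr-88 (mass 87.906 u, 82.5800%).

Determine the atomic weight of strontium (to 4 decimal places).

Weight each isotope mass by its fractional abundance: 0.005600 × 83.913 + 0.098600 × 85.909 + 0.070000 × 86.909 + 0.825800 × 87.906
= 0.46991 + 8.47063 + 6.08363 + 72.59277 = 87.61694 u

87.6169 u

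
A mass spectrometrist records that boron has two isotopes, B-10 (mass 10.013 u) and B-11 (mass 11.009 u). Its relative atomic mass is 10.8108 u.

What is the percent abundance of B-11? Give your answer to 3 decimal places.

Let x be the fractional abundance of B-10; then B-11 has abundance 1 − x.
10.013·x + 11.009·(1 − x) = 10.8108
(10.013 − 11.009)·x = 10.8108 − 11.009
x = -0.1982 / -0.996 = 0.19900 → 19.900% B-10, 80.100% B-11.

80.100%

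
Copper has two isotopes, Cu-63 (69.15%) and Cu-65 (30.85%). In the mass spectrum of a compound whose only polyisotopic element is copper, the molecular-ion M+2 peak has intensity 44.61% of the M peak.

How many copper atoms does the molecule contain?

1

With n Cu atoms, P(M+2)/P(M) = C(n,1)·p^(n−1)q / p^n = n·q/p = n · 0.3085/0.6915.
n = 0.4461 × 0.6915/0.3085 = 1.00 ≈ 1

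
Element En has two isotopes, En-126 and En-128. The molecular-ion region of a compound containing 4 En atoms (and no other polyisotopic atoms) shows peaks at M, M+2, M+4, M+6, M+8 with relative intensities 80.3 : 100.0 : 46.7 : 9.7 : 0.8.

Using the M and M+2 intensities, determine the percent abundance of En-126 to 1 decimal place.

If p is the fraction of En that is En-126, then I(M+2)/I(M) = [C(4,1)·p^3·(1−p)] / p^4 = 4·(1−p)/p = 100.0/80.3 = 1.2453
(1−p)/p = 1.2453/4 = 0.3113  ⇒  p = 1/(1 + 0.3113) = 0.7626
En-126: 76.3%, En-128: 23.7%.

76.3%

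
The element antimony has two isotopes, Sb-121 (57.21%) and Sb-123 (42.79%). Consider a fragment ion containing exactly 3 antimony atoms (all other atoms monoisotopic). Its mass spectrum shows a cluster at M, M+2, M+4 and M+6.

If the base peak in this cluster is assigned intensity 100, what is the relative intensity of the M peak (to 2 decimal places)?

(0.5721 + 0.4279)^3 gives M 0.1872, M+2 0.4202, M+4 0.3143, M+6 0.0783; the largest is M+2.
P(M+2) = C(3,1) × 0.5721^2 × 0.4279^1 = 3 × 0.32729841 × 0.4279 = 0.420153 (base)
P(M) = C(3,0) × 0.5721^3 × 0.4279^0 = 1 × 0.18724742 × 1.0000 = 0.187247
Relative intensity = 0.187247 / 0.420153 × 100 = 44.57

44.57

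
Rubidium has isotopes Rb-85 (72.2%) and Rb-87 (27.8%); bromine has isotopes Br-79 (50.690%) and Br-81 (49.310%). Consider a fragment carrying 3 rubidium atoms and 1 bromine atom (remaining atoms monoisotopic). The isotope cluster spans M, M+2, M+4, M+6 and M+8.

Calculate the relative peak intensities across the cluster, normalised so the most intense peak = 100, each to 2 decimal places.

Rubidium pattern (n=3): 0.37636705 : 0.43475086 : 0.16739714 : 0.02148495
Bromine pattern (n=1): 0.5069 : 0.4931
Convolve the two distributions (both contribute in 2-u steps):
  M: 0.37636705×0.5069 = 0.190780
  M+2: 0.37636705×0.4931 + 0.43475086×0.5069 = 0.405962
  M+4: 0.43475086×0.4931 + 0.16739714×0.5069 = 0.299229
  M+6: 0.16739714×0.4931 + 0.02148495×0.5069 = 0.093434
  M+8: 0.02148495×0.4931 = 0.010594
Scale to base peak (0.405962) = 100: 46.99 : 100.00 : 73.71 : 23.02 : 2.61

46.99 : 100.00 : 73.71 : 23.02 : 2.61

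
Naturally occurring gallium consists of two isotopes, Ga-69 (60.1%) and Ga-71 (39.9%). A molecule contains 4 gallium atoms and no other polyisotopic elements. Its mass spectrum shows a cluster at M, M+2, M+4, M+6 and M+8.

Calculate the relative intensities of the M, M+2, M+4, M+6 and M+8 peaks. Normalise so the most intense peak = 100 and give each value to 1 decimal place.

Expanding (0.601 + 0.399)^4:
P(M) = 0.601^4 = 0.130466
P(M+2) = 4 × 0.601^3 × 0.399^1 = 0.346463
P(M+4) = 6 × 0.601^2 × 0.399^2 = 0.345021
P(M+6) = 4 × 0.601^1 × 0.399^3 = 0.152705
P(M+8) = 0.399^4 = 0.025345
The M+2 peak is largest (0.346463); scaling to 100 gives 37.7 : 100.0 : 99.6 : 44.1 : 7.3.

37.7 : 100.0 : 99.6 : 44.1 : 7.3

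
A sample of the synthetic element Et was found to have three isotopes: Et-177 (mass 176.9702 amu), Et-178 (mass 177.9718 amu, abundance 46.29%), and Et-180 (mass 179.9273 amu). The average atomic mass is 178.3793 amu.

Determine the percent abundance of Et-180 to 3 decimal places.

31.973%

The remaining 53.71% is split between Et-177 (fraction x) and Et-180 (fraction 0.5371 − x).
Substituting: 176.9702x + 179.9273(0.5371 − x) = 95.99615378
(176.9702 − 179.9273)x = -0.64279905  ⇒  x = 0.21737, y = 0.31973
Et-177: 21.737%, Et-180: 31.973%.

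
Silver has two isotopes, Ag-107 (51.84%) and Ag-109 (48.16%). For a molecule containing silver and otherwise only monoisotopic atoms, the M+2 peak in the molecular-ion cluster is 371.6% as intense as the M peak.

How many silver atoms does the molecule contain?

The M+2/M ratio from n Ag atoms is n · q/p = n · 0.4816/0.5184.
n = 3.716 × 0.5184/0.4816 = 4.00 ≈ 4

4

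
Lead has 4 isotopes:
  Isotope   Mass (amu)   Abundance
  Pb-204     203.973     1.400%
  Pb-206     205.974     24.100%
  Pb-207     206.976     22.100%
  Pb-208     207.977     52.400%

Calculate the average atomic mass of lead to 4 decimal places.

207.2170 amu

The abundance-weighted mean is 0.01400 × 203.973 + 0.24100 × 205.974 + 0.22100 × 206.976 + 0.52400 × 207.977
= 2.85562 + 49.63973 + 45.74170 + 108.97995 = 207.21700 amu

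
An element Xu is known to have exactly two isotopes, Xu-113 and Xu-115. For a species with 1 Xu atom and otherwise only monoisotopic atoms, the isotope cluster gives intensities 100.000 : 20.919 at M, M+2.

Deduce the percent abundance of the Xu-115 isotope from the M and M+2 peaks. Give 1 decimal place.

17.3%

Let p = fractional abundance of Xu-113. I(M+2)/I(M) = [C(1,1)·p^0·(1−p)] / p^1 = 1·(1−p)/p = 20.919/100.000 = 0.2092
(1−p)/p = 0.2092/1 = 0.2092  ⇒  p = 1/(1 + 0.2092) = 0.8270
Xu-113: 82.7%, Xu-115: 17.3%.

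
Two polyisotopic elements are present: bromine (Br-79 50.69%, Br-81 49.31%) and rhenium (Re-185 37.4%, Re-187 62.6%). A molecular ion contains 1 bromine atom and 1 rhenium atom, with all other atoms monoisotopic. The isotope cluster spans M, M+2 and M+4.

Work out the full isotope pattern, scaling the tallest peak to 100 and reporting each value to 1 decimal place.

37.8 : 100.0 : 61.5

Bromine pattern (n=1): 0.5069 : 0.4931
Rhenium pattern (n=1): 0.3740 : 0.6260
Convolve the two distributions (both contribute in 2-u steps):
  M: 0.5069×0.3740 = 0.189581
  M+2: 0.5069×0.6260 + 0.4931×0.3740 = 0.501739
  M+4: 0.4931×0.6260 = 0.308681
Scale to base peak (0.501739) = 100: 37.8 : 100.0 : 61.5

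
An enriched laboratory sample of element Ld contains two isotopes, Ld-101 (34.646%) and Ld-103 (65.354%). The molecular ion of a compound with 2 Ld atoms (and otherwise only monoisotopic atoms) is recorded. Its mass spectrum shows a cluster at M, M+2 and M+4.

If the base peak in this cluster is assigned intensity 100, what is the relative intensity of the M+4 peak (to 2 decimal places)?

94.32

Term probabilities: M 0.1200, M+2 0.4529, M+4 0.4271. Base peak = M+2.
P(M+2) = C(2,1) × 0.34646^1 × 0.65354^1 = 2 × 0.34646 × 0.65354 = 0.452851 (base)
P(M+4) = C(2,2) × 0.34646^0 × 0.65354^2 = 1 × 1.0000 × 0.42711453 = 0.427115
Relative intensity = 0.427115 / 0.452851 × 100 = 94.32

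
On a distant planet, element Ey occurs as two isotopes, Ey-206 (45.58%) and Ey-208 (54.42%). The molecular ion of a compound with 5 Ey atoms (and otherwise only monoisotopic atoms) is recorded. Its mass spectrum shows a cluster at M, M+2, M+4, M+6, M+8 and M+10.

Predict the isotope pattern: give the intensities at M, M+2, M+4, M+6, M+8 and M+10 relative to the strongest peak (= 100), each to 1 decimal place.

Each Ey atom is independently Ey-206 (p = 0.4558) or Ey-208 (q = 0.5442); the cluster is the binomial expansion (p + q)^5.
P(M) = 0.4558^5 = 0.019673
P(M+2) = 5 × 0.4558^4 × 0.5442^1 = 0.117443
P(M+4) = 10 × 0.4558^3 × 0.5442^2 = 0.280440
P(M+6) = 10 × 0.4558^2 × 0.5442^3 = 0.334830
P(M+8) = 5 × 0.4558^1 × 0.5442^4 = 0.199884
P(M+10) = 0.5442^5 = 0.047730
The M+6 peak is largest (0.334830); scaling to 100 gives 5.9 : 35.1 : 83.8 : 100.0 : 59.7 : 14.3.

5.9 : 35.1 : 83.8 : 100.0 : 59.7 : 14.3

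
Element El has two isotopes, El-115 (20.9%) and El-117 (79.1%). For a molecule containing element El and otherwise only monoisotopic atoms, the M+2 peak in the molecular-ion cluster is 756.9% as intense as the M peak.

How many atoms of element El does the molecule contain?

The M+2/M ratio from n El atoms is n · q/p = n · 0.791/0.209.
n = 7.569 × 0.209/0.791 = 2.00 ≈ 2

2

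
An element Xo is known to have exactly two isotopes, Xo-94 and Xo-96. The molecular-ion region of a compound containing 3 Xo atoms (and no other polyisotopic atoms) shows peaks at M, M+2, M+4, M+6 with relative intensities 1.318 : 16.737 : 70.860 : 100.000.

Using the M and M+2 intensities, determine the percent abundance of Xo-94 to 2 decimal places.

Write p for the Xo-94 fraction. I(M+2)/I(M) = [C(3,1)·p^2·(1−p)] / p^3 = 3·(1−p)/p = 16.737/1.318 = 12.6988
(1−p)/p = 12.6988/3 = 4.2329  ⇒  p = 1/(1 + 4.2329) = 0.1911
Xo-94: 19.11%, Xo-96: 80.89%.

19.11%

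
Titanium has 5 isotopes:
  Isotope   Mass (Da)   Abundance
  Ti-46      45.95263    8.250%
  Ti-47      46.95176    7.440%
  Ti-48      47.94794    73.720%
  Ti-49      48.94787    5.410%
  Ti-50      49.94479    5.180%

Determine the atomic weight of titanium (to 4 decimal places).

47.8667 Da

Weight each isotope mass by its fractional abundance: 0.08250 × 45.95263 + 0.07440 × 46.95176 + 0.73720 × 47.94794 + 0.05410 × 48.94787 + 0.05180 × 49.94479
= 3.791092 + 3.493211 + 35.347221 + 2.648080 + 2.587140 = 47.866744 Da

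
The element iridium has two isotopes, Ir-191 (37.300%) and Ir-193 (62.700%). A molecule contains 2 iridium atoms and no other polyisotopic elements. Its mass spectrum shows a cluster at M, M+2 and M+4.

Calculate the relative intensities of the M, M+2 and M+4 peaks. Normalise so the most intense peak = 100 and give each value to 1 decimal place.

Each Ir atom is independently Ir-191 (p = 0.37300) or Ir-193 (q = 0.62700); the cluster is the binomial expansion (p + q)^2.
P(M) = 0.37300^2 = 0.139129
P(M+2) = 2 × 0.37300^1 × 0.62700^1 = 0.467742
P(M+4) = 0.62700^2 = 0.393129
The M+2 peak is largest (0.467742); scaling to 100 gives 29.7 : 100.0 : 84.0.

29.7 : 100.0 : 84.0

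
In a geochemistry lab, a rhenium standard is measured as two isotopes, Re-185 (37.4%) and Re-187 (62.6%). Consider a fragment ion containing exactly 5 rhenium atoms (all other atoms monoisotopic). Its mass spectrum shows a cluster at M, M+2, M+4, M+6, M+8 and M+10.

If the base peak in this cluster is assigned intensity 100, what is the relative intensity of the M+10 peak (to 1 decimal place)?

28.0

(0.374 + 0.626)^5 gives M 0.0073, M+2 0.0612, M+4 0.2050, M+6 0.3431, M+8 0.2872, M+10 0.0961; the largest is M+6.
P(M+6) = C(5,3) × 0.374^2 × 0.626^3 = 10 × 0.139876 × 0.24531438 = 0.343136 (base)
P(M+10) = C(5,5) × 0.374^0 × 0.626^5 = 1 × 1.0000 × 0.09613282 = 0.096133
Relative intensity = 0.096133 / 0.343136 × 100 = 28.0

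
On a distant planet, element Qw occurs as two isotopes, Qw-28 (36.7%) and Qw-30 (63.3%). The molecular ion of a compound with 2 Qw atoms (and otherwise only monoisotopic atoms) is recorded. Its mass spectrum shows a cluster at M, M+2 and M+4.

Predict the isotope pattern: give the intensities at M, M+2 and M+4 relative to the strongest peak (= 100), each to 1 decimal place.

29.0 : 100.0 : 86.2

The 2 Qw atoms are independent, so intensities follow the terms of (0.367 + 0.633)^2.
P(M) = 0.367^2 = 0.134689
P(M+2) = 2 × 0.367^1 × 0.633^1 = 0.464622
P(M+4) = 0.633^2 = 0.400689
The M+2 peak is largest (0.464622); scaling to 100 gives 29.0 : 100.0 : 86.2.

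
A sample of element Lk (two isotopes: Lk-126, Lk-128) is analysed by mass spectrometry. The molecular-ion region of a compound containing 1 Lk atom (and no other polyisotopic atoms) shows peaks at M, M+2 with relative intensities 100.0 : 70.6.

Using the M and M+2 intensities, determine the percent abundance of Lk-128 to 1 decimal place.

41.4%

Let p = fractional abundance of Lk-126. I(M+2)/I(M) = [C(1,1)·p^0·(1−p)] / p^1 = 1·(1−p)/p = 70.6/100.0 = 0.7060
(1−p)/p = 0.7060/1 = 0.7060  ⇒  p = 1/(1 + 0.7060) = 0.5862
Lk-126: 58.6%, Lk-128: 41.4%.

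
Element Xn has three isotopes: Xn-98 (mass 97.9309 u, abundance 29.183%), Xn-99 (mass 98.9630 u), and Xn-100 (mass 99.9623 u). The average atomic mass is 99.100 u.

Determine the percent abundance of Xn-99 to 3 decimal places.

26.967%

Let x and y be the fractions of Xn-99 and Xn-100. Then x + y = 1 − 0.29183 = 0.70817 and 98.9630x + 99.9623y = 99.100 − 0.29183×97.9309 = 70.520825453.
Substituting: 98.9630x + 99.9623(0.70817 − x) = 70.520825453
(98.9630 − 99.9623)x = -0.269476538  ⇒  x = 0.26967, y = 0.43850
Xn-99: 26.967%, Xn-100: 43.850%.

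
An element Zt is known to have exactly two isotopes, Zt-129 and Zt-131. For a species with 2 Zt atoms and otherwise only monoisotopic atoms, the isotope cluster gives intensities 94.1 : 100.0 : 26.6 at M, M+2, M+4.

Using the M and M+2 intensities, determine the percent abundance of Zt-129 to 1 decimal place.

65.3%

Let p = fractional abundance of Zt-129. I(M+2)/I(M) = [C(2,1)·p^1·(1−p)] / p^2 = 2·(1−p)/p = 100.0/94.1 = 1.0627
(1−p)/p = 1.0627/2 = 0.5313  ⇒  p = 1/(1 + 0.5313) = 0.6530
Zt-129: 65.3%, Zt-131: 34.7%.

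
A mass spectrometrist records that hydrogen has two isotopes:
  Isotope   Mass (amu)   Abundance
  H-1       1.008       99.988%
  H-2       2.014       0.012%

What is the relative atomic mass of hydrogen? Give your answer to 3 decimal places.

The abundance-weighted mean is 0.99988 × 1.008 + 0.00012 × 2.014
= 1.0079 + 0.0002 = 1.0081 amu

1.008 amu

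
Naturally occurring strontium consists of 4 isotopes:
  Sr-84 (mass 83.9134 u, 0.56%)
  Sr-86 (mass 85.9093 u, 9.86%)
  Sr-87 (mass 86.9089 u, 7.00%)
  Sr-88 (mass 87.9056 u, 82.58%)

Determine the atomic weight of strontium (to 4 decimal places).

The abundance-weighted mean is 0.0056 × 83.9134 + 0.0986 × 85.9093 + 0.0700 × 86.9089 + 0.8258 × 87.9056
= 0.46992 + 8.47066 + 6.08362 + 72.59244 = 87.61664 u

87.6166 u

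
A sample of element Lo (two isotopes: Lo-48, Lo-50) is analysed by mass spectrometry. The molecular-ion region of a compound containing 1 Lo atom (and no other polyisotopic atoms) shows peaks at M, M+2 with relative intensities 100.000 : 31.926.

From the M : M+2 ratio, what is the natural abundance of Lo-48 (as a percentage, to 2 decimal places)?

75.80%

If p is the fraction of Lo that is Lo-48, then I(M+2)/I(M) = [C(1,1)·p^0·(1−p)] / p^1 = 1·(1−p)/p = 31.926/100.000 = 0.3193
(1−p)/p = 0.3193/1 = 0.3193  ⇒  p = 1/(1 + 0.3193) = 0.7580
Lo-48: 75.80%, Lo-50: 24.20%.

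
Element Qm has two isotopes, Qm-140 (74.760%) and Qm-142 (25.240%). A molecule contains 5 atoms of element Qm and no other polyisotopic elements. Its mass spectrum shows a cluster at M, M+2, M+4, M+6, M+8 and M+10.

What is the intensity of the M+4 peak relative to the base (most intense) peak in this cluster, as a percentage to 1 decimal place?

Term probabilities: M 0.2335, M+2 0.3942, M+4 0.2662, M+6 0.0899, M+8 0.0152, M+10 0.0010. Base peak = M+2.
P(M+2) = C(5,1) × 0.74760^4 × 0.25240^1 = 5 × 0.31237565 × 0.2524 = 0.394218 (base)
P(M+4) = C(5,2) × 0.74760^3 × 0.25240^2 = 10 × 0.41783795 × 0.06370576 = 0.266187
Relative intensity = 0.266187 / 0.394218 × 100 = 67.5

67.5%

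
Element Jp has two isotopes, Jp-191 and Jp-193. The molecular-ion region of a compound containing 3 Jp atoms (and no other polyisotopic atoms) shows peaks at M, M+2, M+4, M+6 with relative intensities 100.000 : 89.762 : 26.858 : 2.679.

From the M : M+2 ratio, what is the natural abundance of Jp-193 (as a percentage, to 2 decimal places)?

23.03%

Write p for the Jp-191 fraction. I(M+2)/I(M) = [C(3,1)·p^2·(1−p)] / p^3 = 3·(1−p)/p = 89.762/100.000 = 0.8976
(1−p)/p = 0.8976/3 = 0.2992  ⇒  p = 1/(1 + 0.2992) = 0.7697
Jp-191: 76.97%, Jp-193: 23.03%.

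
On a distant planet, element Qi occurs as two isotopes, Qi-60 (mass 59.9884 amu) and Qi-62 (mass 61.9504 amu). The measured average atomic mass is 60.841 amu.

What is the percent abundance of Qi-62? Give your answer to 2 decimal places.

43.46%

Let x be the fractional abundance of Qi-60; then Qi-62 has abundance 1 − x.
59.9884·x + 61.9504·(1 − x) = 60.841
(59.9884 − 61.9504)·x = 60.841 − 61.9504
x = -1.1094 / -1.9620 = 0.56544 → 56.54% Qi-60, 43.46% Qi-62.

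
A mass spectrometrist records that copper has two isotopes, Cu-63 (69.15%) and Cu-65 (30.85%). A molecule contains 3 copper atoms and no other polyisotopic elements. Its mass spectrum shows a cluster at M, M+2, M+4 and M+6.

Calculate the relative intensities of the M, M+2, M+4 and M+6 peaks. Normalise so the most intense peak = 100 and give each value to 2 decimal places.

Each Cu atom is independently Cu-63 (p = 0.6915) or Cu-65 (q = 0.3085); the cluster is the binomial expansion (p + q)^3.
P(M) = 0.6915^3 = 0.330656
P(M+2) = 3 × 0.6915^2 × 0.3085^1 = 0.442548
P(M+4) = 3 × 0.6915^1 × 0.3085^2 = 0.197435
P(M+6) = 0.3085^3 = 0.029361
The M+2 peak is largest (0.442548); scaling to 100 gives 74.72 : 100.00 : 44.61 : 6.63.

74.72 : 100.00 : 44.61 : 6.63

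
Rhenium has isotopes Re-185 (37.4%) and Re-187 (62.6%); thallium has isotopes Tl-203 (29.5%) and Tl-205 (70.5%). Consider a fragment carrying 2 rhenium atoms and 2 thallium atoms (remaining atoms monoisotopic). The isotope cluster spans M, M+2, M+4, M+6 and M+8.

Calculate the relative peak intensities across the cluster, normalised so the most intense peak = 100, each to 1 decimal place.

3.1 : 25.0 : 75.4 : 100.0 : 49.2

Rhenium pattern (n=2): 0.139876 : 0.468248 : 0.391876
Thallium pattern (n=2): 0.087025 : 0.41595 : 0.497025
Convolve the two distributions (both contribute in 2-u steps):
  M: 0.139876×0.087025 = 0.012173
  M+2: 0.139876×0.41595 + 0.468248×0.087025 = 0.098931
  M+4: 0.139876×0.497025 + 0.468248×0.41595 + 0.391876×0.087025 = 0.298393
  M+6: 0.468248×0.497025 + 0.391876×0.41595 = 0.395732
  M+8: 0.391876×0.497025 = 0.194772
Scale to base peak (0.395732) = 100: 3.1 : 25.0 : 75.4 : 100.0 : 49.2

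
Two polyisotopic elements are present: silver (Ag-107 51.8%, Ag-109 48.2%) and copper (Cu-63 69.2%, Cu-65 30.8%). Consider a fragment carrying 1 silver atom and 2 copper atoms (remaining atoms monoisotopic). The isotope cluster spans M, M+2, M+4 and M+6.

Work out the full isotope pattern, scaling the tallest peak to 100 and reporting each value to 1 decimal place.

Silver pattern (n=1): 0.5180 : 0.4820
Copper pattern (n=2): 0.478864 : 0.426272 : 0.094864
Convolve the two distributions (both contribute in 2-u steps):
  M: 0.5180×0.478864 = 0.248052
  M+2: 0.5180×0.426272 + 0.4820×0.478864 = 0.451621
  M+4: 0.5180×0.094864 + 0.4820×0.426272 = 0.254603
  M+6: 0.4820×0.094864 = 0.045724
Scale to base peak (0.451621) = 100: 54.9 : 100.0 : 56.4 : 10.1

54.9 : 100.0 : 56.4 : 10.1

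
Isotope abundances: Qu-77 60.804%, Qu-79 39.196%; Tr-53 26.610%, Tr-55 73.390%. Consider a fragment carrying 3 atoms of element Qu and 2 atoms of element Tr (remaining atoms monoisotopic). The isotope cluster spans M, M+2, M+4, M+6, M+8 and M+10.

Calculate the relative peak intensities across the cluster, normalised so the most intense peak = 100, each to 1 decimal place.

4.6 : 34.1 : 89.3 : 100.0 : 50.2 : 9.3

Element Qu pattern (n=3): 0.22480007 : 0.4347377 : 0.28024437 : 0.06021785
Element Tr pattern (n=2): 0.07080921 : 0.39058158 : 0.53860921
Convolve the two distributions (both contribute in 2-u steps):
  M: 0.22480007×0.07080921 = 0.015918
  M+2: 0.22480007×0.39058158 + 0.4347377×0.07080921 = 0.118586
  M+4: 0.22480007×0.53860921 + 0.4347377×0.39058158 + 0.28024437×0.07080921 = 0.310724
  M+6: 0.4347377×0.53860921 + 0.28024437×0.39058158 + 0.06021785×0.07080921 = 0.347876
  M+8: 0.28024437×0.53860921 + 0.06021785×0.39058158 = 0.174462
  M+10: 0.06021785×0.53860921 = 0.032434
Scale to base peak (0.347876) = 100: 4.6 : 34.1 : 89.3 : 100.0 : 50.2 : 9.3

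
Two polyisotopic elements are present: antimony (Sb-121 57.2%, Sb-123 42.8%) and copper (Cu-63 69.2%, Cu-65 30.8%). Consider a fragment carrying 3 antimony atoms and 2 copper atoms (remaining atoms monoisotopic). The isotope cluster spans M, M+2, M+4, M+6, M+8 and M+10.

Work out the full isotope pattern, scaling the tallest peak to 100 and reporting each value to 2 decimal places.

25.80 : 80.88 : 100.00 : 60.86 : 18.21 : 2.14

Antimony pattern (n=3): 0.18714925 : 0.42010426 : 0.31434374 : 0.07840275
Copper pattern (n=2): 0.478864 : 0.426272 : 0.094864
Convolve the two distributions (both contribute in 2-u steps):
  M: 0.18714925×0.478864 = 0.089619
  M+2: 0.18714925×0.426272 + 0.42010426×0.478864 = 0.280949
  M+4: 0.18714925×0.094864 + 0.42010426×0.426272 + 0.31434374×0.478864 = 0.347360
  M+6: 0.42010426×0.094864 + 0.31434374×0.426272 + 0.07840275×0.478864 = 0.211393
  M+8: 0.31434374×0.094864 + 0.07840275×0.426272 = 0.063241
  M+10: 0.07840275×0.094864 = 0.007438
Scale to base peak (0.347360) = 100: 25.80 : 80.88 : 100.00 : 60.86 : 18.21 : 2.14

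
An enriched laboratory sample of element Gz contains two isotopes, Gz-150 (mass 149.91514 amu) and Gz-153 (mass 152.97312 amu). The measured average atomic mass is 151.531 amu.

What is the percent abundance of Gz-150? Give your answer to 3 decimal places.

Let x be the fractional abundance of Gz-150; then Gz-153 has abundance 1 − x.
149.91514·x + 152.97312·(1 − x) = 151.531
(149.91514 − 152.97312)·x = 151.531 − 152.97312
x = -1.44212 / -3.05798 = 0.47159 → 47.159% Gz-150, 52.841% Gz-153.

47.159%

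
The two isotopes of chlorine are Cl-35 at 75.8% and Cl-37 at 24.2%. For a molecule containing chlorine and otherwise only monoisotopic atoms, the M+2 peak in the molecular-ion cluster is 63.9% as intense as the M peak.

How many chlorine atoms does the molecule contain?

For n independent Cl atoms, I(M+2)/I(M) = n · (abundance Cl-37) / (abundance Cl-35) = n · 0.242/0.758.
n = 0.639 × 0.758/0.242 = 2.00 ≈ 2

2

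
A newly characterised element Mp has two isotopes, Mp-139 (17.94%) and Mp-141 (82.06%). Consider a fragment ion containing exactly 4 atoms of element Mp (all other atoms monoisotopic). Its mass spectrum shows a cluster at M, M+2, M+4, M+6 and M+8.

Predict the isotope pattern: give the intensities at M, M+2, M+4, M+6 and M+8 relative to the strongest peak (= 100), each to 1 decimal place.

0.2 : 4.2 : 28.7 : 87.4 : 100.0

Expanding (0.1794 + 0.8206)^4:
P(M) = 0.1794^4 = 0.001036
P(M+2) = 4 × 0.1794^3 × 0.8206^1 = 0.018952
P(M+4) = 6 × 0.1794^2 × 0.8206^2 = 0.130035
P(M+6) = 4 × 0.1794^1 × 0.8206^3 = 0.396531
P(M+8) = 0.8206^4 = 0.453446
The M+8 peak is largest (0.453446); scaling to 100 gives 0.2 : 4.2 : 28.7 : 87.4 : 100.0.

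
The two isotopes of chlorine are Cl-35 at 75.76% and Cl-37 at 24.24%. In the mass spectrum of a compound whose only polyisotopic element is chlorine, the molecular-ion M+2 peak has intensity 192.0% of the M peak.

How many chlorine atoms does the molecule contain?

With n Cl atoms, P(M+2)/P(M) = C(n,1)·p^(n−1)q / p^n = n·q/p = n · 0.2424/0.7576.
n = 1.920 × 0.7576/0.2424 = 6.00 ≈ 6

6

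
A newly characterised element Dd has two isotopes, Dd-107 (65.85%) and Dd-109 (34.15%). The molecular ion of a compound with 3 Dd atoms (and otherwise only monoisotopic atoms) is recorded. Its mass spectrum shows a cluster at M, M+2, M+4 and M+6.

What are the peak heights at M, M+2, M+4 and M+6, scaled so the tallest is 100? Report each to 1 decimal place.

Expanding (0.6585 + 0.3415)^3:
P(M) = 0.6585^3 = 0.285540
P(M+2) = 3 × 0.6585^2 × 0.3415^1 = 0.444246
P(M+4) = 3 × 0.6585^1 × 0.3415^2 = 0.230387
P(M+6) = 0.3415^3 = 0.039826
The M+2 peak is largest (0.444246); scaling to 100 gives 64.3 : 100.0 : 51.9 : 9.0.

64.3 : 100.0 : 51.9 : 9.0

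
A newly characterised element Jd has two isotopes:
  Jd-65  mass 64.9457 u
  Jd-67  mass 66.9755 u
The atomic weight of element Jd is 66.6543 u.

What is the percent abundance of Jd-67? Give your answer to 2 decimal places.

Let x be the fractional abundance of Jd-65; then Jd-67 has abundance 1 − x.
64.9457·x + 66.9755·(1 − x) = 66.6543
(64.9457 − 66.9755)·x = 66.6543 − 66.9755
x = -0.3212 / -2.0298 = 0.15824 → 15.82% Jd-65, 84.18% Jd-67.

84.18%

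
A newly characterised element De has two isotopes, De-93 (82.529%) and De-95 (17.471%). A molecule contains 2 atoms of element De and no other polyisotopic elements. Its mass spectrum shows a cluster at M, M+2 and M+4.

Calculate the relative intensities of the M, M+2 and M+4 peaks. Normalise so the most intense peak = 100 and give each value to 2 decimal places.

Each De atom is independently De-93 (p = 0.82529) or De-95 (q = 0.17471); the cluster is the binomial expansion (p + q)^2.
P(M) = 0.82529^2 = 0.681104
P(M+2) = 2 × 0.82529^1 × 0.17471^1 = 0.288373
P(M+4) = 0.17471^2 = 0.030524
The M peak is largest (0.681104); scaling to 100 gives 100.00 : 42.34 : 4.48.

100.00 : 42.34 : 4.48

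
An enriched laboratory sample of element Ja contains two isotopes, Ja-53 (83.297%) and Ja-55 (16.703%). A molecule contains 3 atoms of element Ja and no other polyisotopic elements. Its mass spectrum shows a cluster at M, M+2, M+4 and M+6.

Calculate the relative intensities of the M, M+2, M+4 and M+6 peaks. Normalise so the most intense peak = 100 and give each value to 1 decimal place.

Each Ja atom is independently Ja-53 (p = 0.83297) or Ja-55 (q = 0.16703); the cluster is the binomial expansion (p + q)^3.
P(M) = 0.83297^3 = 0.577947
P(M+2) = 3 × 0.83297^2 × 0.16703^1 = 0.347676
P(M+4) = 3 × 0.83297^1 × 0.16703^2 = 0.069717
P(M+6) = 0.16703^3 = 0.004660
The M peak is largest (0.577947); scaling to 100 gives 100.0 : 60.2 : 12.1 : 0.8.

100.0 : 60.2 : 12.1 : 0.8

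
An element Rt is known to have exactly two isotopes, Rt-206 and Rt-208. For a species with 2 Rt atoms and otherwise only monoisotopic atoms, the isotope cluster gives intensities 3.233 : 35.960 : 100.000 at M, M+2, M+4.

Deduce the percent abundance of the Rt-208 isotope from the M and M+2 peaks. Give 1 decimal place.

Let p = fractional abundance of Rt-206. I(M+2)/I(M) = [C(2,1)·p^1·(1−p)] / p^2 = 2·(1−p)/p = 35.960/3.233 = 11.1228
(1−p)/p = 11.1228/2 = 5.5614  ⇒  p = 1/(1 + 5.5614) = 0.1524
Rt-206: 15.2%, Rt-208: 84.8%.

84.8%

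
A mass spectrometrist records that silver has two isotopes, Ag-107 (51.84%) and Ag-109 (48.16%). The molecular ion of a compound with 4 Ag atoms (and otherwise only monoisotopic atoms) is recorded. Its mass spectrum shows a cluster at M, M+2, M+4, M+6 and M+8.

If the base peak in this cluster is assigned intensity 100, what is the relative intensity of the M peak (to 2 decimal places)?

19.31

(0.5184 + 0.4816)^4 gives M 0.0722, M+2 0.2684, M+4 0.3740, M+6 0.2316, M+8 0.0538; the largest is M+4.
P(M+4) = C(4,2) × 0.5184^2 × 0.4816^2 = 6 × 0.26873856 × 0.23193856 = 0.373985 (base)
P(M) = C(4,0) × 0.5184^4 × 0.4816^0 = 1 × 0.07222041 × 1.0000 = 0.072220
Relative intensity = 0.072220 / 0.373985 × 100 = 19.31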